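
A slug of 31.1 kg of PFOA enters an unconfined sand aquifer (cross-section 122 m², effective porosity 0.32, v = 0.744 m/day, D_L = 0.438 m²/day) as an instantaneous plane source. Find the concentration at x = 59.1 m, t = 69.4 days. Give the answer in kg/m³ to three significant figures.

For an instantaneous plane source, C(x,t) = M/(n_e·A·√(4πDt)) · exp(−(x−vt)²/(4Dt)), with n_e·A the pore (flow) area.
Plume center vt = 0.744 × 69.4 = 51.6336 m, so the well at 59.1 m is 7.4664 m downgradient of the peak.
√(4πDt) = 19.54 m, giving peak height M/(n_e·A·√(4πDt)) = 31.1/(0.32 × 122 × 19.54) = 0.04077 kg/m³.
(x−vt)²/(4Dt) = (7.4664)²/(4 × 0.438 × 69.4) = 0.4585; exp(−0.4585) = 0.6322.
C = 0.04077 × 0.6322 = 0.0258 kg/m³.

0.0258 kg/m³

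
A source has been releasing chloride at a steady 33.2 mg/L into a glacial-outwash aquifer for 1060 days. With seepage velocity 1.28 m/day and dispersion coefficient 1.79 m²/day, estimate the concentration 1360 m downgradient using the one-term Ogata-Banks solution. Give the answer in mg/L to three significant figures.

15.9 mg/L

For a continuous step input, C/C₀ ≈ ½·erfc((x−vt)/(2√(Dt))).
vt = 1.28 × 1060 = 1356.8 m and 2√(Dt) = 2√(1.79 × 1060) = 87.12 m.
Argument (x−vt)/(2√(Dt)) = (1360 − 1356.8)/87.12 = 0.03673; ½·erfc(0.03673) = 0.4793.
C = 33.2 × 0.4793 = 15.9 mg/L.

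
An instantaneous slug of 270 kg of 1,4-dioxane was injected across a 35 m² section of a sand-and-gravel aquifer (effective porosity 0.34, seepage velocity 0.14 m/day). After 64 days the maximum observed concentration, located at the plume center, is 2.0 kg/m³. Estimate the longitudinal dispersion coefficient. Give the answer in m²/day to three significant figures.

At the plume center C_max = M/(n_e·A·√(4πDt)), so D = M²/(4πt·(n_e·A·C_max)²).
n_e·A·C_max = 0.34 × 35 × 2.0 = 23.80 kg/m.
D = 270²/(4π × 64 × 23.80²) = 0.160 m²/day.

0.160 m²/day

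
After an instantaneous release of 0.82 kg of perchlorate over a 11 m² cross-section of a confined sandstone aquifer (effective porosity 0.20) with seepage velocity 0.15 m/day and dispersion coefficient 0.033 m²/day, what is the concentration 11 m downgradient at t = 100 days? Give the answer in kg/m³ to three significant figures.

0.0172 kg/m³

For an instantaneous plane source, C(x,t) = M/(n_e·A·√(4πDt)) · exp(−(x−vt)²/(4Dt)), with n_e·A the pore (flow) area.
Plume center vt = 0.15 × 100 = 15 m, so the well at 11 m is 4 m upgradient of the peak.
√(4πDt) = 6.440 m, giving peak height M/(n_e·A·√(4πDt)) = 0.82/(0.20 × 11 × 6.440) = 0.05788 kg/m³.
(x−vt)²/(4Dt) = (-4)²/(4 × 0.033 × 100) = 1.212; exp(−1.212) = 0.2976.
C = 0.05788 × 0.2976 = 0.0172 kg/m³.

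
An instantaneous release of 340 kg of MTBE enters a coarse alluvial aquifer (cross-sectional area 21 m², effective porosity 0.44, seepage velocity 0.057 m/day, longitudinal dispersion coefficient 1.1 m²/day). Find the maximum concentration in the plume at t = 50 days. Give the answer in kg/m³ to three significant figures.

1.40 kg/m³

The peak of an instantaneous 1D plume sits at x = vt; there the Gaussian factor is 1 and C_max = M/(n_e·A·√(4πDt)), where n_e·A is the pore area the mass is dissolved in.
√(4πDt) = √(4π × 1.1 × 50) = 26.29 m, so C_max = 340/(0.44 × 21 × 26.29) = 1.40 kg/m³.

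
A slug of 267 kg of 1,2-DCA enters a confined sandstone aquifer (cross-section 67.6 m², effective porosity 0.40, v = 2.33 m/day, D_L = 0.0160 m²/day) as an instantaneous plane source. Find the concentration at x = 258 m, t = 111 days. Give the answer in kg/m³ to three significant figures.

For an instantaneous plane source, C(x,t) = M/(n_e·A·√(4πDt)) · exp(−(x−vt)²/(4Dt)), with n_e·A the pore (flow) area.
Plume center vt = 2.33 × 111 = 258.63 m, so the well at 258 m is 0.63 m upgradient of the peak.
√(4πDt) = 4.724 m, giving peak height M/(n_e·A·√(4πDt)) = 267/(0.40 × 67.6 × 4.724) = 2.090 kg/m³.
(x−vt)²/(4Dt) = (-0.63)²/(4 × 0.0160 × 111) = 0.05587; exp(−0.05587) = 0.9457.
C = 2.090 × 0.9457 = 1.98 kg/m³.

1.98 kg/m³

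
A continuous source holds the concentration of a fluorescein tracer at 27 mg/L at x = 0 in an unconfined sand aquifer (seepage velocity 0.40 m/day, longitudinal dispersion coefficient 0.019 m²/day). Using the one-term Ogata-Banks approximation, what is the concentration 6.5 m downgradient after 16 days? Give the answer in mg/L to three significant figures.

For a continuous step input, C/C₀ ≈ ½·erfc((x−vt)/(2√(Dt))).
vt = 0.40 × 16 = 6.4 m and 2√(Dt) = 2√(0.019 × 16) = 1.103 m.
Argument (x−vt)/(2√(Dt)) = (6.5 − 6.4)/1.103 = 0.09066; ½·erfc(0.09066) = 0.4490.
C = 27 × 0.4490 = 12.1 mg/L.

12.1 mg/L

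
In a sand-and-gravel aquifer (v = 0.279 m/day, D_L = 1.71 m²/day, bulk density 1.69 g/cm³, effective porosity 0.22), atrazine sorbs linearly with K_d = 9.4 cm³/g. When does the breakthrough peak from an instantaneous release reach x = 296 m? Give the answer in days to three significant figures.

Retardation factor R = 1 + ρ_b·K_d/n = 1 + 1.69 × 9.4/0.22 = 73.21.
Sorption retards both mechanisms: v_R = v/R = 0.003811 m/day, D_R = D/R = 0.02336 m²/day.
Peak time from v_R²t² + 2D_R t − x² = 0: t = (√(D_R² + v_R²x²) − D_R)/v_R².
√(D_R² + v_R²x²) = √(0.02336² + 0.003811² × 296²) = 1.128; v_R² = 1.452e-05.
t = (1.128 − 0.02336)/1.452e-05 = 76100 days.

76100 days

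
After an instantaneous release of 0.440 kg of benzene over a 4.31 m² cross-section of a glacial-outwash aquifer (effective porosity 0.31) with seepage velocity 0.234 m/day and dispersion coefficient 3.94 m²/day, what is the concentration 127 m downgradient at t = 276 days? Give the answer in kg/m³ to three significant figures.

For an instantaneous plane source, C(x,t) = M/(n_e·A·√(4πDt)) · exp(−(x−vt)²/(4Dt)), with n_e·A the pore (flow) area.
Plume center vt = 0.234 × 276 = 64.584 m, so the well at 127 m is 62.416 m downgradient of the peak.
√(4πDt) = 116.9 m, giving peak height M/(n_e·A·√(4πDt)) = 0.440/(0.31 × 4.31 × 116.9) = 0.002817 kg/m³.
(x−vt)²/(4Dt) = (62.416)²/(4 × 3.94 × 276) = 0.8956; exp(−0.8956) = 0.4084.
C = 0.002817 × 0.4084 = 0.00115 kg/m³.

0.00115 kg/m³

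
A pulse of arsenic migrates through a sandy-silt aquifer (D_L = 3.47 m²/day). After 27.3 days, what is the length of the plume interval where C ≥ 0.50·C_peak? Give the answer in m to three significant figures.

32.4 m

The plume is Gaussian with σ = √(2Dt) = √(2 × 3.47 × 27.3) = 13.76 m.
C/C_peak = exp(−Δx²/(2σ²)) = 0.50 ⇒ Δx = σ·√(−2 ln 0.50) = 13.76 × 1.177 = 16.20 m.
Width = 2Δx = 32.4 m.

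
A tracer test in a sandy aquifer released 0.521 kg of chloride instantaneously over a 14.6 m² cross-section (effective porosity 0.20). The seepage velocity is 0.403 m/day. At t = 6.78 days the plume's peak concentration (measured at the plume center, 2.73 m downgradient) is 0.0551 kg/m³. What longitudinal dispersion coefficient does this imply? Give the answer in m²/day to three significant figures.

0.123 m²/day

At the plume center C_max = M/(n_e·A·√(4πDt)), so D = M²/(4πt·(n_e·A·C_max)²).
n_e·A·C_max = 0.20 × 14.6 × 0.0551 = 0.1609 kg/m.
D = 0.521²/(4π × 6.78 × 0.1609²) = 0.123 m²/day.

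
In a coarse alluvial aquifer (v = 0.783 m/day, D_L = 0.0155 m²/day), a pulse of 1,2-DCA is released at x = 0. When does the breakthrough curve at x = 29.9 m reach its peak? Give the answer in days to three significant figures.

38.2 days

For the 1D instantaneous-source solution, setting ∂C/∂t = 0 at fixed x gives v²t² + 2Dt − x² = 0, so t = (√(D² + v²x²) − D)/v².
√(D² + v²x²) = √(0.0155² + 0.783² × 29.9²) = 23.41; v² = 0.613089.
t = (23.41 − 0.0155)/0.613089 = 38.2 days (vs. the pure-advection estimate x/v = 38.2 d).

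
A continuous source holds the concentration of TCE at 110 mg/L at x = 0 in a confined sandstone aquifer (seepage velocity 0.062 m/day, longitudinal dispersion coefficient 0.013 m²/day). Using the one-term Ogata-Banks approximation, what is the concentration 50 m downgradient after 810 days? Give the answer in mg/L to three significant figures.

57.1 mg/L

For a continuous step input, C/C₀ ≈ ½·erfc((x−vt)/(2√(Dt))).
vt = 0.062 × 810 = 50.22 m and 2√(Dt) = 2√(0.013 × 810) = 6.490 m.
Argument (x−vt)/(2√(Dt)) = (50 − 50.22)/6.490 = -0.03390; ½·erfc(-0.03390) = 0.5191.
C = 110 × 0.5191 = 57.1 mg/L.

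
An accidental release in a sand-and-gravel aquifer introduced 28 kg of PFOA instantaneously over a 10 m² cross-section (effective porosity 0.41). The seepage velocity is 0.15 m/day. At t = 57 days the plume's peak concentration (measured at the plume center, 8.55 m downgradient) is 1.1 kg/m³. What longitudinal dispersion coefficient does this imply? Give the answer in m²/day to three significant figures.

0.0538 m²/day

At the plume center C_max = M/(n_e·A·√(4πDt)), so D = M²/(4πt·(n_e·A·C_max)²).
n_e·A·C_max = 0.41 × 10 × 1.1 = 4.510 kg/m.
D = 28²/(4π × 57 × 4.510²) = 0.0538 m²/day.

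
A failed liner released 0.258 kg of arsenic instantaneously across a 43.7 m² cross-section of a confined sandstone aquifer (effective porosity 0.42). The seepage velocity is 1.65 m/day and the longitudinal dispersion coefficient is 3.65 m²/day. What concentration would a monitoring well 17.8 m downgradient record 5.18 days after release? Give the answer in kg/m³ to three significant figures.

0.000294 kg/m³

For an instantaneous plane source, C(x,t) = M/(n_e·A·√(4πDt)) · exp(−(x−vt)²/(4Dt)), with n_e·A the pore (flow) area.
Plume center vt = 1.65 × 5.18 = 8.547 m, so the well at 17.8 m is 9.253 m downgradient of the peak.
√(4πDt) = 15.41 m, giving peak height M/(n_e·A·√(4πDt)) = 0.258/(0.42 × 43.7 × 15.41) = 0.0009122 kg/m³.
(x−vt)²/(4Dt) = (9.253)²/(4 × 3.65 × 5.18) = 1.132; exp(−1.132) = 0.3224.
C = 0.0009122 × 0.3224 = 0.000294 kg/m³.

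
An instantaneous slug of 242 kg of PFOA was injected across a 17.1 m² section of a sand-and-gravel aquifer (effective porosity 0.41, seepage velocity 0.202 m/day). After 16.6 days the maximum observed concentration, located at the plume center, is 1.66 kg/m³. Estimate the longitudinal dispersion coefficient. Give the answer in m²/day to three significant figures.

2.07 m²/day

At the plume center C_max = M/(n_e·A·√(4πDt)), so D = M²/(4πt·(n_e·A·C_max)²).
n_e·A·C_max = 0.41 × 17.1 × 1.66 = 11.64 kg/m.
D = 242²/(4π × 16.6 × 11.64²) = 2.07 m²/day.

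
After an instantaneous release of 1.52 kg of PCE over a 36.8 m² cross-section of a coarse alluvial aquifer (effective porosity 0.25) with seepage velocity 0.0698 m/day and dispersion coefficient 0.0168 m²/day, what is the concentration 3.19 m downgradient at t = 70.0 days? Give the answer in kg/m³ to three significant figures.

0.0233 kg/m³

For an instantaneous plane source, C(x,t) = M/(n_e·A·√(4πDt)) · exp(−(x−vt)²/(4Dt)), with n_e·A the pore (flow) area.
Plume center vt = 0.0698 × 70.0 = 4.886 m, so the well at 3.19 m is 1.696 m upgradient of the peak.
√(4πDt) = 3.844 m, giving peak height M/(n_e·A·√(4πDt)) = 1.52/(0.25 × 36.8 × 3.844) = 0.04298 kg/m³.
(x−vt)²/(4Dt) = (-1.696)²/(4 × 0.0168 × 70.0) = 0.6115; exp(−0.6115) = 0.5425.
C = 0.04298 × 0.5425 = 0.0233 kg/m³.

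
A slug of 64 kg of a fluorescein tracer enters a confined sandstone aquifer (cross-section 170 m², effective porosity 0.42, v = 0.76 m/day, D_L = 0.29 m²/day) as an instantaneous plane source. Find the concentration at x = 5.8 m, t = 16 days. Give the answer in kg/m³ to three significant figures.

0.0133 kg/m³

For an instantaneous plane source, C(x,t) = M/(n_e·A·√(4πDt)) · exp(−(x−vt)²/(4Dt)), with n_e·A the pore (flow) area.
Plume center vt = 0.76 × 16 = 12.16 m, so the well at 5.8 m is 6.36 m upgradient of the peak.
√(4πDt) = 7.636 m, giving peak height M/(n_e·A·√(4πDt)) = 64/(0.42 × 170 × 7.636) = 0.1174 kg/m³.
(x−vt)²/(4Dt) = (-6.36)²/(4 × 0.29 × 16) = 2.179; exp(−2.179) = 0.1132.
C = 0.1174 × 0.1132 = 0.0133 kg/m³.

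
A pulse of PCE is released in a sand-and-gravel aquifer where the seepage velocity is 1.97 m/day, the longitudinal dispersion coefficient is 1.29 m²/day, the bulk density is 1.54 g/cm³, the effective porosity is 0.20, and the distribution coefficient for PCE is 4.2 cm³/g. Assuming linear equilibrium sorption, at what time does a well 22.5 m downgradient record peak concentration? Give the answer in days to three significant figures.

Retardation factor R = 1 + ρ_b·K_d/n = 1 + 1.54 × 4.2/0.20 = 33.34.
Sorption retards both mechanisms: v_R = v/R = 0.05909 m/day, D_R = D/R = 0.03869 m²/day.
Peak time from v_R²t² + 2D_R t − x² = 0: t = (√(D_R² + v_R²x²) − D_R)/v_R².
√(D_R² + v_R²x²) = √(0.03869² + 0.05909² × 22.5²) = 1.330; v_R² = 0.003492.
t = (1.330 − 0.03869)/0.003492 = 370 days.

370 days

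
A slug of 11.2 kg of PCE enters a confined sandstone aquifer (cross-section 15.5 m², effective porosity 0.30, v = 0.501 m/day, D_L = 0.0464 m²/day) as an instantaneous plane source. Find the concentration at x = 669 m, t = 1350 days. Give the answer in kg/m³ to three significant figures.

For an instantaneous plane source, C(x,t) = M/(n_e·A·√(4πDt)) · exp(−(x−vt)²/(4Dt)), with n_e·A the pore (flow) area.
Plume center vt = 0.501 × 1350 = 676.35 m, so the well at 669 m is 7.35 m upgradient of the peak.
√(4πDt) = 28.06 m, giving peak height M/(n_e·A·√(4πDt)) = 11.2/(0.30 × 15.5 × 28.06) = 0.08584 kg/m³.
(x−vt)²/(4Dt) = (-7.35)²/(4 × 0.0464 × 1350) = 0.2156; exp(−0.2156) = 0.8061.
C = 0.08584 × 0.8061 = 0.0692 kg/m³.

0.0692 kg/m³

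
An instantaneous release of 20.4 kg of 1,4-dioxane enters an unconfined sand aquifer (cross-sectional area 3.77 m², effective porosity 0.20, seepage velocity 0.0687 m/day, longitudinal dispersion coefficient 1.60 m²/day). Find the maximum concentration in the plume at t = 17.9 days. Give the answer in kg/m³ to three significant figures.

1.43 kg/m³

The peak of an instantaneous 1D plume sits at x = vt; there the Gaussian factor is 1 and C_max = M/(n_e·A·√(4πDt)), where n_e·A is the pore area the mass is dissolved in.
√(4πDt) = √(4π × 1.60 × 17.9) = 18.97 m, so C_max = 20.4/(0.20 × 3.77 × 18.97) = 1.43 kg/m³.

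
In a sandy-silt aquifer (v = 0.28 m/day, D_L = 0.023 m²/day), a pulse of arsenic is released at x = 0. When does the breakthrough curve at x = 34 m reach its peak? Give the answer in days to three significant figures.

121 days

For the 1D instantaneous-source solution, setting ∂C/∂t = 0 at fixed x gives v²t² + 2Dt − x² = 0, so t = (√(D² + v²x²) − D)/v².
√(D² + v²x²) = √(0.023² + 0.28² × 34²) = 9.520; v² = 0.0784.
t = (9.520 − 0.023)/0.0784 = 121 days (vs. the pure-advection estimate x/v = 121 d).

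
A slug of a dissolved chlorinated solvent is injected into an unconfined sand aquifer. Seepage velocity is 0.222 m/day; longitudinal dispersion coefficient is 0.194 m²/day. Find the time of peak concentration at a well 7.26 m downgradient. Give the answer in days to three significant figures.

For the 1D instantaneous-source solution, setting ∂C/∂t = 0 at fixed x gives v²t² + 2Dt − x² = 0, so t = (√(D² + v²x²) − D)/v².
√(D² + v²x²) = √(0.194² + 0.222² × 7.26²) = 1.623; v² = 0.049284.
t = (1.623 − 0.194)/0.049284 = 29.0 days (vs. the pure-advection estimate x/v = 32.7 d).

29.0 days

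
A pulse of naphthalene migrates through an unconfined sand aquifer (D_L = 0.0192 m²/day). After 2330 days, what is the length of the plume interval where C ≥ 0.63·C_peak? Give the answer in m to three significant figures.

18.2 m

The plume is Gaussian with σ = √(2Dt) = √(2 × 0.0192 × 2330) = 9.459 m.
C/C_peak = exp(−Δx²/(2σ²)) = 0.63 ⇒ Δx = σ·√(−2 ln 0.63) = 9.459 × 0.9613 = 9.093 m.
Width = 2Δx = 18.2 m.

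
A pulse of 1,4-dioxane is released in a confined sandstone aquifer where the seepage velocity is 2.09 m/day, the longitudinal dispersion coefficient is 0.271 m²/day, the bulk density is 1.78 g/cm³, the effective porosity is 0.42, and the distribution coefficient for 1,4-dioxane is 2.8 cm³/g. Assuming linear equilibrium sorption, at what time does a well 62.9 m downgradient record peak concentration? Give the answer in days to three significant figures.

Retardation factor R = 1 + ρ_b·K_d/n = 1 + 1.78 × 2.8/0.42 = 12.87.
Sorption retards both mechanisms: v_R = v/R = 0.1624 m/day, D_R = D/R = 0.02106 m²/day.
Peak time from v_R²t² + 2D_R t − x² = 0: t = (√(D_R² + v_R²x²) − D_R)/v_R².
√(D_R² + v_R²x²) = √(0.02106² + 0.1624² × 62.9²) = 10.21; v_R² = 0.02637.
t = (10.21 − 0.02106)/0.02637 = 386 days.

386 days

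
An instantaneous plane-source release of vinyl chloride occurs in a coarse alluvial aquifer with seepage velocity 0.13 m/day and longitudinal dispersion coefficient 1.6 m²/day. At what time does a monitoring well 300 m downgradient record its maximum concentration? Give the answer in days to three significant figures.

For the 1D instantaneous-source solution, setting ∂C/∂t = 0 at fixed x gives v²t² + 2Dt − x² = 0, so t = (√(D² + v²x²) − D)/v².
√(D² + v²x²) = √(1.6² + 0.13² × 300²) = 39.03; v² = 0.0169.
t = (39.03 − 1.6)/0.0169 = 2210 days (vs. the pure-advection estimate x/v = 2310 d).

2210 days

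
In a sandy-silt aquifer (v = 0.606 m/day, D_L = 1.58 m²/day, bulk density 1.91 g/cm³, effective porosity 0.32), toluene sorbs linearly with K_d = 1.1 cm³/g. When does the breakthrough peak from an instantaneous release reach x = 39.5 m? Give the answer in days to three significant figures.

462 days

Retardation factor R = 1 + ρ_b·K_d/n = 1 + 1.91 × 1.1/0.32 = 7.566.
Sorption retards both mechanisms: v_R = v/R = 0.08010 m/day, D_R = D/R = 0.2088 m²/day.
Peak time from v_R²t² + 2D_R t − x² = 0: t = (√(D_R² + v_R²x²) − D_R)/v_R².
√(D_R² + v_R²x²) = √(0.2088² + 0.08010² × 39.5²) = 3.171; v_R² = 0.006416.
t = (3.171 − 0.2088)/0.006416 = 462 days.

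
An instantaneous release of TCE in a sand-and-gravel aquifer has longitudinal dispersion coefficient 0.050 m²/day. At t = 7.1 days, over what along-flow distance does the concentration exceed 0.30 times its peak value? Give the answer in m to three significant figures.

The plume is Gaussian with σ = √(2Dt) = √(2 × 0.050 × 7.1) = 0.8426 m.
C/C_peak = exp(−Δx²/(2σ²)) = 0.30 ⇒ Δx = σ·√(−2 ln 0.30) = 0.8426 × 1.552 = 1.308 m.
Width = 2Δx = 2.62 m.

2.62 m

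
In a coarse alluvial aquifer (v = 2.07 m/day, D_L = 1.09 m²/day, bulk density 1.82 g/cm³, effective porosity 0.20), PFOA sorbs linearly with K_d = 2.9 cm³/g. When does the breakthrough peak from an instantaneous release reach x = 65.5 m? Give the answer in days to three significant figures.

Retardation factor R = 1 + ρ_b·K_d/n = 1 + 1.82 × 2.9/0.20 = 27.39.
Sorption retards both mechanisms: v_R = v/R = 0.07558 m/day, D_R = D/R = 0.03980 m²/day.
Peak time from v_R²t² + 2D_R t − x² = 0: t = (√(D_R² + v_R²x²) − D_R)/v_R².
√(D_R² + v_R²x²) = √(0.03980² + 0.07558² × 65.5²) = 4.951; v_R² = 0.005712.
t = (4.951 − 0.03980)/0.005712 = 860 days.

860 days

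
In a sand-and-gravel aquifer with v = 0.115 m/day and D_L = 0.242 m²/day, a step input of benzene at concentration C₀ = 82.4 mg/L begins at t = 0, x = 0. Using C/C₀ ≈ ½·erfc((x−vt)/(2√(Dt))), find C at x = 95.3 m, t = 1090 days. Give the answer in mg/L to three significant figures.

74.5 mg/L

For a continuous step input, C/C₀ ≈ ½·erfc((x−vt)/(2√(Dt))).
vt = 0.115 × 1090 = 125.35 m and 2√(Dt) = 2√(0.242 × 1090) = 32.48 m.
Argument (x−vt)/(2√(Dt)) = (95.3 − 125.35)/32.48 = -0.9252; ½·erfc(-0.9252) = 0.9046.
C = 82.4 × 0.9046 = 74.5 mg/L.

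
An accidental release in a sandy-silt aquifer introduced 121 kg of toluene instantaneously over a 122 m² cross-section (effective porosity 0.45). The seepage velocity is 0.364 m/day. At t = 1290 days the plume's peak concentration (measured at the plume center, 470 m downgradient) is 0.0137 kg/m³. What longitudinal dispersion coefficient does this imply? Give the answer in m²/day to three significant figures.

At the plume center C_max = M/(n_e·A·√(4πDt)), so D = M²/(4πt·(n_e·A·C_max)²).
n_e·A·C_max = 0.45 × 122 × 0.0137 = 0.7521 kg/m.
D = 121²/(4π × 1290 × 0.7521²) = 1.60 m²/day.

1.60 m²/day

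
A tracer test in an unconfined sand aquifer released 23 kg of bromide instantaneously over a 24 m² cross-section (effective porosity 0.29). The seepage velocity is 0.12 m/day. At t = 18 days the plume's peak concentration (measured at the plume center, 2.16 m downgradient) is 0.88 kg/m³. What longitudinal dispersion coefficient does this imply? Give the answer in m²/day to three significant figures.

0.0623 m²/day

At the plume center C_max = M/(n_e·A·√(4πDt)), so D = M²/(4πt·(n_e·A·C_max)²).
n_e·A·C_max = 0.29 × 24 × 0.88 = 6.125 kg/m.
D = 23²/(4π × 18 × 6.125²) = 0.0623 m²/day.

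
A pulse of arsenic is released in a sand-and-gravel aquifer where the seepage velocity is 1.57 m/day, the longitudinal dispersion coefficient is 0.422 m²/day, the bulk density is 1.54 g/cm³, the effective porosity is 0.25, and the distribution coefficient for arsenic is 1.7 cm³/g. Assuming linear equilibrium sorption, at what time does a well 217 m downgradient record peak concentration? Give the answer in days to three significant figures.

1580 days

Retardation factor R = 1 + ρ_b·K_d/n = 1 + 1.54 × 1.7/0.25 = 11.47.
Sorption retards both mechanisms: v_R = v/R = 0.1369 m/day, D_R = D/R = 0.03679 m²/day.
Peak time from v_R²t² + 2D_R t − x² = 0: t = (√(D_R² + v_R²x²) − D_R)/v_R².
√(D_R² + v_R²x²) = √(0.03679² + 0.1369² × 217²) = 29.71; v_R² = 0.01874.
t = (29.71 − 0.03679)/0.01874 = 1580 days.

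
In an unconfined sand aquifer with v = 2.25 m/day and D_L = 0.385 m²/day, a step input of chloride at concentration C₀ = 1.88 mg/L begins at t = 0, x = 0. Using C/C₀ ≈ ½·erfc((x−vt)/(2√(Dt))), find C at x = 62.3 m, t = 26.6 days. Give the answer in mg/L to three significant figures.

For a continuous step input, C/C₀ ≈ ½·erfc((x−vt)/(2√(Dt))).
vt = 2.25 × 26.6 = 59.85 m and 2√(Dt) = 2√(0.385 × 26.6) = 6.400 m.
Argument (x−vt)/(2√(Dt)) = (62.3 − 59.85)/6.400 = 0.3828; ½·erfc(0.3828) = 0.2941.
C = 1.88 × 0.2941 = 0.553 mg/L.

0.553 mg/L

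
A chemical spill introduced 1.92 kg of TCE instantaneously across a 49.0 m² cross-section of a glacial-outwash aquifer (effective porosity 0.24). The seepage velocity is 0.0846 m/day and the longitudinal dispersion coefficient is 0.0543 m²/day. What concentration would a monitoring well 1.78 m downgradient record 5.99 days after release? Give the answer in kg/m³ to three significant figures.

0.0232 kg/m³

For an instantaneous plane source, C(x,t) = M/(n_e·A·√(4πDt)) · exp(−(x−vt)²/(4Dt)), with n_e·A the pore (flow) area.
Plume center vt = 0.0846 × 5.99 = 0.506754 m, so the well at 1.78 m is 1.273246 m downgradient of the peak.
√(4πDt) = 2.022 m, giving peak height M/(n_e·A·√(4πDt)) = 1.92/(0.24 × 49.0 × 2.022) = 0.08074 kg/m³.
(x−vt)²/(4Dt) = (1.273246)²/(4 × 0.0543 × 5.99) = 1.246; exp(−1.246) = 0.2877.
C = 0.08074 × 0.2877 = 0.0232 kg/m³.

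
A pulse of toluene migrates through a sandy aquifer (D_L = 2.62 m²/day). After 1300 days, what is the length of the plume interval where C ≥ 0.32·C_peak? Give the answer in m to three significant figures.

249 m

The plume is Gaussian with σ = √(2Dt) = √(2 × 2.62 × 1300) = 82.53 m.
C/C_peak = exp(−Δx²/(2σ²)) = 0.32 ⇒ Δx = σ·√(−2 ln 0.32) = 82.53 × 1.510 = 124.6 m.
Width = 2Δx = 249 m.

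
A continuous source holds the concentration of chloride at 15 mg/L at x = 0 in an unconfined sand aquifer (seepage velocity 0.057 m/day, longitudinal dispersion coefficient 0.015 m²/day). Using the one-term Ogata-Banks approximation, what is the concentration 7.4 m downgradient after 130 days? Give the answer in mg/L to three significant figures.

For a continuous step input, C/C₀ ≈ ½·erfc((x−vt)/(2√(Dt))).
vt = 0.057 × 130 = 7.41 m and 2√(Dt) = 2√(0.015 × 130) = 2.793 m.
Argument (x−vt)/(2√(Dt)) = (7.4 − 7.41)/2.793 = -0.003580; ½·erfc(-0.003580) = 0.5020.
C = 15 × 0.5020 = 7.53 mg/L.

7.53 mg/L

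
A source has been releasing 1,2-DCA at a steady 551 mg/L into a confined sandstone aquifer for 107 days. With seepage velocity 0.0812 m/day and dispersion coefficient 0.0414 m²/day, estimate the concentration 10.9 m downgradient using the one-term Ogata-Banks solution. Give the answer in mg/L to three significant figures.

For a continuous step input, C/C₀ ≈ ½·erfc((x−vt)/(2√(Dt))).
vt = 0.0812 × 107 = 8.6884 m and 2√(Dt) = 2√(0.0414 × 107) = 4.209 m.
Argument (x−vt)/(2√(Dt)) = (10.9 − 8.6884)/4.209 = 0.5254; ½·erfc(0.5254) = 0.2287.
C = 551 × 0.2287 = 126 mg/L.

126 mg/L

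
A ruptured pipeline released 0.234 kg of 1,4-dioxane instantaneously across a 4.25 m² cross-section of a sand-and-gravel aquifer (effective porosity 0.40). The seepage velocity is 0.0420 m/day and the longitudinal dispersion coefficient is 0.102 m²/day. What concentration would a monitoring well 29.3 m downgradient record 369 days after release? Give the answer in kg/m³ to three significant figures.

0.00179 kg/m³

For an instantaneous plane source, C(x,t) = M/(n_e·A·√(4πDt)) · exp(−(x−vt)²/(4Dt)), with n_e·A the pore (flow) area.
Plume center vt = 0.0420 × 369 = 15.498 m, so the well at 29.3 m is 13.802 m downgradient of the peak.
√(4πDt) = 21.75 m, giving peak height M/(n_e·A·√(4πDt)) = 0.234/(0.40 × 4.25 × 21.75) = 0.006329 kg/m³.
(x−vt)²/(4Dt) = (13.802)²/(4 × 0.102 × 369) = 1.265; exp(−1.265) = 0.2822.
C = 0.006329 × 0.2822 = 0.00179 kg/m³.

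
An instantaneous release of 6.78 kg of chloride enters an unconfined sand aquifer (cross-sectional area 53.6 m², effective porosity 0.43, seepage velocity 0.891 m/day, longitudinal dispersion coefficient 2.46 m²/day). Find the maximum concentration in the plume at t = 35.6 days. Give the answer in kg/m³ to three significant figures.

The peak of an instantaneous 1D plume sits at x = vt; there the Gaussian factor is 1 and C_max = M/(n_e·A·√(4πDt)), where n_e·A is the pore area the mass is dissolved in.
√(4πDt) = √(4π × 2.46 × 35.6) = 33.17 m, so C_max = 6.78/(0.43 × 53.6 × 33.17) = 0.00887 kg/m³.

0.00887 kg/m³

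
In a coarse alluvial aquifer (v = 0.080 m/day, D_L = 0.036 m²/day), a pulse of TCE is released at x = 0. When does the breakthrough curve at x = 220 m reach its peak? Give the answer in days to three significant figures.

For the 1D instantaneous-source solution, setting ∂C/∂t = 0 at fixed x gives v²t² + 2Dt − x² = 0, so t = (√(D² + v²x²) − D)/v².
√(D² + v²x²) = √(0.036² + 0.080² × 220²) = 17.60; v² = 0.0064.
t = (17.60 − 0.036)/0.0064 = 2740 days (vs. the pure-advection estimate x/v = 2750 d).

2740 days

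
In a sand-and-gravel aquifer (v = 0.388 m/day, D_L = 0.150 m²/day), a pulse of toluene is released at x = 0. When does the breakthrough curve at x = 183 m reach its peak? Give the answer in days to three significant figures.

471 days

For the 1D instantaneous-source solution, setting ∂C/∂t = 0 at fixed x gives v²t² + 2Dt − x² = 0, so t = (√(D² + v²x²) − D)/v².
√(D² + v²x²) = √(0.150² + 0.388² × 183²) = 71.00; v² = 0.150544.
t = (71.00 − 0.150)/0.150544 = 471 days (vs. the pure-advection estimate x/v = 472 d).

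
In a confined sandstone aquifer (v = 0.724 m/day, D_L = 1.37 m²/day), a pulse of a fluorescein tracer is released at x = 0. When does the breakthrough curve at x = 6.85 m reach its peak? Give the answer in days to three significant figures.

For the 1D instantaneous-source solution, setting ∂C/∂t = 0 at fixed x gives v²t² + 2Dt − x² = 0, so t = (√(D² + v²x²) − D)/v².
√(D² + v²x²) = √(1.37² + 0.724² × 6.85²) = 5.145; v² = 0.524176.
t = (5.145 − 1.37)/0.524176 = 7.20 days (vs. the pure-advection estimate x/v = 9.46 d).

7.20 days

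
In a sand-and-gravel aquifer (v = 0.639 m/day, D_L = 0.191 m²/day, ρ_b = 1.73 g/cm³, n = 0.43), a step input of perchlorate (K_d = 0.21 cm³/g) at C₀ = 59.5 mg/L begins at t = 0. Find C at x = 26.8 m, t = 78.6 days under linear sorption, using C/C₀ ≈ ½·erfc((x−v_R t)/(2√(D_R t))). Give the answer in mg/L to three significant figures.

Retardation factor R = 1 + ρ_b·K_d/n = 1 + 1.73 × 0.21/0.43 = 1.845.
Sorption retards both mechanisms: v_R = v/R = 0.3463 m/day, D_R = D/R = 0.1035 m²/day.
v_R·t = 0.3463 × 78.6 = 27.21918 m; 2√(D_R t) = 5.704 m; argument = (26.8 − 27.21918)/5.704 = -0.07349.
C = C₀ × ½·erfc(-0.07349) = 59.5 × 0.5414 = 32.2 mg/L.

32.2 mg/L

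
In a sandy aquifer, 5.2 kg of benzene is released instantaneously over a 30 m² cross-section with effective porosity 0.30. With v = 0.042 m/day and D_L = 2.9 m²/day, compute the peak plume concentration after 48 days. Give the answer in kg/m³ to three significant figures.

The peak of an instantaneous 1D plume sits at x = vt; there the Gaussian factor is 1 and C_max = M/(n_e·A·√(4πDt)), where n_e·A is the pore area the mass is dissolved in.
√(4πDt) = √(4π × 2.9 × 48) = 41.82 m, so C_max = 5.2/(0.30 × 30 × 41.82) = 0.0138 kg/m³.

0.0138 kg/m³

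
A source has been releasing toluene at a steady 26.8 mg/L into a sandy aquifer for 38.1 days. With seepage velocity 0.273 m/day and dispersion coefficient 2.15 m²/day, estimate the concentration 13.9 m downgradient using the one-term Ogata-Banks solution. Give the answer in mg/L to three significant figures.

10.5 mg/L

For a continuous step input, C/C₀ ≈ ½·erfc((x−vt)/(2√(Dt))).
vt = 0.273 × 38.1 = 10.4013 m and 2√(Dt) = 2√(2.15 × 38.1) = 18.10 m.
Argument (x−vt)/(2√(Dt)) = (13.9 − 10.4013)/18.10 = 0.1933; ½·erfc(0.1933) = 0.3923.
C = 26.8 × 0.3923 = 10.5 mg/L.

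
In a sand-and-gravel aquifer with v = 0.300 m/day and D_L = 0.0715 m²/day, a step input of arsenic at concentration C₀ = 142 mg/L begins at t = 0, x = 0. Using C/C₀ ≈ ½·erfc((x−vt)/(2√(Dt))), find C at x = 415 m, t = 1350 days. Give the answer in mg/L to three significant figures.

33.5 mg/L

For a continuous step input, C/C₀ ≈ ½·erfc((x−vt)/(2√(Dt))).
vt = 0.300 × 1350 = 405 m and 2√(Dt) = 2√(0.0715 × 1350) = 19.65 m.
Argument (x−vt)/(2√(Dt)) = (415 − 405)/19.65 = 0.5089; ½·erfc(0.5089) = 0.2359.
C = 142 × 0.2359 = 33.5 mg/L.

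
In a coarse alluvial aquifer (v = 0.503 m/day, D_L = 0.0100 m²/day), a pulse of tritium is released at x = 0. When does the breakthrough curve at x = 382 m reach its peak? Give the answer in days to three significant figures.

For the 1D instantaneous-source solution, setting ∂C/∂t = 0 at fixed x gives v²t² + 2Dt − x² = 0, so t = (√(D² + v²x²) − D)/v².
√(D² + v²x²) = √(0.0100² + 0.503² × 382²) = 192.1; v² = 0.253009.
t = (192.1 − 0.0100)/0.253009 = 759 days (vs. the pure-advection estimate x/v = 759 d).

759 days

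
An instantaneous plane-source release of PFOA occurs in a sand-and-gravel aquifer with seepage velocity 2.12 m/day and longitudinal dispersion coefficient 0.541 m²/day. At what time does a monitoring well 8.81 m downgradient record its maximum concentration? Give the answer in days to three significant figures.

4.04 days

For the 1D instantaneous-source solution, setting ∂C/∂t = 0 at fixed x gives v²t² + 2Dt − x² = 0, so t = (√(D² + v²x²) − D)/v².
√(D² + v²x²) = √(0.541² + 2.12² × 8.81²) = 18.69; v² = 4.4944.
t = (18.69 − 0.541)/4.4944 = 4.04 days (vs. the pure-advection estimate x/v = 4.16 d).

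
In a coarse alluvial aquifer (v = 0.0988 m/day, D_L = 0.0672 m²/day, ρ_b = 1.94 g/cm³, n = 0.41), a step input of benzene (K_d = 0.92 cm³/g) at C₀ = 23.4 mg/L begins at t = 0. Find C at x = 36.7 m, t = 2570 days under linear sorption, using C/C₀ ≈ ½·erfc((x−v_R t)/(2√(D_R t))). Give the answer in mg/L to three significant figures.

21.3 mg/L

Retardation factor R = 1 + ρ_b·K_d/n = 1 + 1.94 × 0.92/0.41 = 5.353.
Sorption retards both mechanisms: v_R = v/R = 0.01846 m/day, D_R = D/R = 0.01255 m²/day.
v_R·t = 0.01846 × 2570 = 47.4422 m; 2√(D_R t) = 11.36 m; argument = (36.7 − 47.4422)/11.36 = -0.9456.
C = C₀ × ½·erfc(-0.9456) = 23.4 × 0.9094 = 21.3 mg/L.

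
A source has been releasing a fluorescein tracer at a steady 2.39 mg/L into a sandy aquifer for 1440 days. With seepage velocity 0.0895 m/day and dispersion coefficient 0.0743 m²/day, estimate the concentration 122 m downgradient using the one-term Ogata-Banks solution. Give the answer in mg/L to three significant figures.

1.63 mg/L

For a continuous step input, C/C₀ ≈ ½·erfc((x−vt)/(2√(Dt))).
vt = 0.0895 × 1440 = 128.88 m and 2√(Dt) = 2√(0.0743 × 1440) = 20.69 m.
Argument (x−vt)/(2√(Dt)) = (122 − 128.88)/20.69 = -0.3325; ½·erfc(-0.3325) = 0.6809.
C = 2.39 × 0.6809 = 1.63 mg/L.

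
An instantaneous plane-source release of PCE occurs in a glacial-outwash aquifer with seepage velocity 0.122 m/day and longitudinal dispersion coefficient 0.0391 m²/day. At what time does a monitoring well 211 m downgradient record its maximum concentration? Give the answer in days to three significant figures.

For the 1D instantaneous-source solution, setting ∂C/∂t = 0 at fixed x gives v²t² + 2Dt − x² = 0, so t = (√(D² + v²x²) − D)/v².
√(D² + v²x²) = √(0.0391² + 0.122² × 211²) = 25.74; v² = 0.014884.
t = (25.74 − 0.0391)/0.014884 = 1730 days (vs. the pure-advection estimate x/v = 1730 d).

1730 days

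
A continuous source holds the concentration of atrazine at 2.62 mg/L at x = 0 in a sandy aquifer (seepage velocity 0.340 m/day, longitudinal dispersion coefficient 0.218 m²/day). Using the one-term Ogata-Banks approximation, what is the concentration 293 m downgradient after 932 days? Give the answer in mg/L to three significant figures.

For a continuous step input, C/C₀ ≈ ½·erfc((x−vt)/(2√(Dt))).
vt = 0.340 × 932 = 316.88 m and 2√(Dt) = 2√(0.218 × 932) = 28.51 m.
Argument (x−vt)/(2√(Dt)) = (293 − 316.88)/28.51 = -0.8376; ½·erfc(-0.8376) = 0.8819.
C = 2.62 × 0.8819 = 2.31 mg/L.

2.31 mg/L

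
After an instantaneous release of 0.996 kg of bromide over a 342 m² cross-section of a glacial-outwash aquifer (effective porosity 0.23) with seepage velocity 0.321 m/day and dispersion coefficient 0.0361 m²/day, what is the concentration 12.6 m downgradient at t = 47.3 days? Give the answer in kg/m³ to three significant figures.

For an instantaneous plane source, C(x,t) = M/(n_e·A·√(4πDt)) · exp(−(x−vt)²/(4Dt)), with n_e·A the pore (flow) area.
Plume center vt = 0.321 × 47.3 = 15.1833 m, so the well at 12.6 m is 2.5833 m upgradient of the peak.
√(4πDt) = 4.632 m, giving peak height M/(n_e·A·√(4πDt)) = 0.996/(0.23 × 342 × 4.632) = 0.002734 kg/m³.
(x−vt)²/(4Dt) = (-2.5833)²/(4 × 0.0361 × 47.3) = 0.9771; exp(−0.9771) = 0.3764.
C = 0.002734 × 0.3764 = 0.00103 kg/m³.

0.00103 kg/m³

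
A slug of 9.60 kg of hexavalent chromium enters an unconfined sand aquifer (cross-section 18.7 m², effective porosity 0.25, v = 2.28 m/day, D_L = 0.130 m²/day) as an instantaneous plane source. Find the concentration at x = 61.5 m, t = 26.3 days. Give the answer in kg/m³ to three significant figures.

0.264 kg/m³

For an instantaneous plane source, C(x,t) = M/(n_e·A·√(4πDt)) · exp(−(x−vt)²/(4Dt)), with n_e·A the pore (flow) area.
Plume center vt = 2.28 × 26.3 = 59.964 m, so the well at 61.5 m is 1.536 m downgradient of the peak.
√(4πDt) = 6.555 m, giving peak height M/(n_e·A·√(4πDt)) = 9.60/(0.25 × 18.7 × 6.555) = 0.3133 kg/m³.
(x−vt)²/(4Dt) = (1.536)²/(4 × 0.130 × 26.3) = 0.1725; exp(−0.1725) = 0.8416.
C = 0.3133 × 0.8416 = 0.264 kg/m³.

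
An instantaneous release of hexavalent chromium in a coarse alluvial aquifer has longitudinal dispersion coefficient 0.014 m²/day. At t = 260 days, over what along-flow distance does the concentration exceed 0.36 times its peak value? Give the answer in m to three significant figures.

The plume is Gaussian with σ = √(2Dt) = √(2 × 0.014 × 260) = 2.698 m.
C/C_peak = exp(−Δx²/(2σ²)) = 0.36 ⇒ Δx = σ·√(−2 ln 0.36) = 2.698 × 1.429 = 3.855 m.
Width = 2Δx = 7.71 m.

7.71 m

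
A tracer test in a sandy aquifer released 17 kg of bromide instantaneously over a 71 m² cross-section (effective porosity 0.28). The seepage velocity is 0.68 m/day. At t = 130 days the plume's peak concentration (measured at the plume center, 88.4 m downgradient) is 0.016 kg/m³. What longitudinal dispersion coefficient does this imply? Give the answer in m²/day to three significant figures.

At the plume center C_max = M/(n_e·A·√(4πDt)), so D = M²/(4πt·(n_e·A·C_max)²).
n_e·A·C_max = 0.28 × 71 × 0.016 = 0.3181 kg/m.
D = 17²/(4π × 130 × 0.3181²) = 1.75 m²/day.

1.75 m²/day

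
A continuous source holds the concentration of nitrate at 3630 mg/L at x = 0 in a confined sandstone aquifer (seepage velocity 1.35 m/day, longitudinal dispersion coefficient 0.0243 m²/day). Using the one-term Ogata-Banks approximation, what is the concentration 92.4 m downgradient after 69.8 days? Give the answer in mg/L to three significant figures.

3050 mg/L

For a continuous step input, C/C₀ ≈ ½·erfc((x−vt)/(2√(Dt))).
vt = 1.35 × 69.8 = 94.23 m and 2√(Dt) = 2√(0.0243 × 69.8) = 2.605 m.
Argument (x−vt)/(2√(Dt)) = (92.4 − 94.23)/2.605 = -0.7025; ½·erfc(-0.7025) = 0.8398.
C = 3630 × 0.8398 = 3050 mg/L.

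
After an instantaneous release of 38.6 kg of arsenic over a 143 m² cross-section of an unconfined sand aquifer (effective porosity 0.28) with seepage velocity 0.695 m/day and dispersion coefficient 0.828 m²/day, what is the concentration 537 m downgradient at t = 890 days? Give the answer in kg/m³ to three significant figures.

For an instantaneous plane source, C(x,t) = M/(n_e·A·√(4πDt)) · exp(−(x−vt)²/(4Dt)), with n_e·A the pore (flow) area.
Plume center vt = 0.695 × 890 = 618.55 m, so the well at 537 m is 81.55 m upgradient of the peak.
√(4πDt) = 96.23 m, giving peak height M/(n_e·A·√(4πDt)) = 38.6/(0.28 × 143 × 96.23) = 0.01002 kg/m³.
(x−vt)²/(4Dt) = (-81.55)²/(4 × 0.828 × 890) = 2.256; exp(−2.256) = 0.1048.
C = 0.01002 × 0.1048 = 0.00105 kg/m³.

0.00105 kg/m³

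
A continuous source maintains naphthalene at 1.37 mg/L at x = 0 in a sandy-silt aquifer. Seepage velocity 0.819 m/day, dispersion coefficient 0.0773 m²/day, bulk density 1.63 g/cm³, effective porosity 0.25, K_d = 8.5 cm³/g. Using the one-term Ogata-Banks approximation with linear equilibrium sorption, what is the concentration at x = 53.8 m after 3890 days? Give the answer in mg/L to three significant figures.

1.09 mg/L

Retardation factor R = 1 + ρ_b·K_d/n = 1 + 1.63 × 8.5/0.25 = 56.42.
Sorption retards both mechanisms: v_R = v/R = 0.01452 m/day, D_R = D/R = 0.001370 m²/day.
v_R·t = 0.01452 × 3890 = 56.4828 m; 2√(D_R t) = 4.617 m; argument = (53.8 − 56.4828)/4.617 = -0.5811.
C = C₀ × ½·erfc(-0.5811) = 1.37 × 0.7944 = 1.09 mg/L.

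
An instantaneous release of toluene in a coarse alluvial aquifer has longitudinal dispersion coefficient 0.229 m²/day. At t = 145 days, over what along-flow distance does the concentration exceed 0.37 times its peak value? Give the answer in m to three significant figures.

23.0 m

The plume is Gaussian with σ = √(2Dt) = √(2 × 0.229 × 145) = 8.149 m.
C/C_peak = exp(−Δx²/(2σ²)) = 0.37 ⇒ Δx = σ·√(−2 ln 0.37) = 8.149 × 1.410 = 11.49 m.
Width = 2Δx = 23.0 m.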